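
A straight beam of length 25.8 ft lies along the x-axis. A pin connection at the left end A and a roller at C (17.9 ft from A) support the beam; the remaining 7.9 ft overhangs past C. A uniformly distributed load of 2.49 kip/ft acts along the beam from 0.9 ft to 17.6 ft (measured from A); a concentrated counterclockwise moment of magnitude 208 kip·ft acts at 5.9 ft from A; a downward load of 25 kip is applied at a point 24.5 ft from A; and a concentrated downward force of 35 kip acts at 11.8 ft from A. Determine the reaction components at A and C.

A_x = 0, A_y = 34.42 kip, C_y = 67.16 kip

Resultant of the distributed load: 2.49 × 16.7 = 41.583 kip at 9.25 ft from A.
Moments about A: C_y·17.9 − (2.49·16.7)·9.25 + 208 − 25·24.5 − 35·11.8 = 0 → C_y = 1202.14275/17.9 = 67.1588 ≈ 67.16 kip.
ΣF_y = 0: A_y + 67.1588 − 2.49·16.7 − 25 − 35 = 0 → A_y = 34.42 kip.
ΣF_x = 0: no horizontal applied forces, so A_x = 0.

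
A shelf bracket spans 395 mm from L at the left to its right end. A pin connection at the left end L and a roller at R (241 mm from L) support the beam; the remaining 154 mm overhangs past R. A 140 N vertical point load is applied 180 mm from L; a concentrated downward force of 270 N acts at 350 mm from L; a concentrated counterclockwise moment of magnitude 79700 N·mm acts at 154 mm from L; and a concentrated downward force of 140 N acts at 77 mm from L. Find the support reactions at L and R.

ΣM about L: R_y·241 − 140·180 − 270·350 + 79700 − 140·77 = 0 → R_y = 50780/241 = 210.705 ≈ 210.7 N.
ΣF_y = 0: L_y + 210.705 − 140 − 270 − 140 = 0 → L_y = 339.3 N.
ΣF_x = 0: no horizontal applied forces, so L_x = 0.

L_x = 0, L_y = 339.3 N, R_y = 210.7 N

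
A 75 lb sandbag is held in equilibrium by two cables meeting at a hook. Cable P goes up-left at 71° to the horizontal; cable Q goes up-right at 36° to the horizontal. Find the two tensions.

ΣF_x = 0: −T_P·cos71° + T_Q·cos36° = 0 → T_Q = 0.402424·T_P.
ΣF_y = 0: T_P·sin71° + T_Q·sin36° = 75.
Substitute: T_P·(0.945519 + 0.402424·0.587785) = 75 → T_P = 63.4487 ≈ 63.45 lb.
Then T_Q = 0.402424 × 63.4487 = 25.53 lb.

T_P = 63.45 lb, T_Q = 25.53 lb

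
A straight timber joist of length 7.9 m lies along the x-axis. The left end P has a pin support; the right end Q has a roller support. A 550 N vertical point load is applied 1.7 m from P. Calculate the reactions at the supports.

Moments about P: Q_y·7.9 − 550·1.7 = 0 → Q_y = 935/7.9 = 118.354 ≈ 118.4 N.
ΣF_y = 0: P_y + 118.354 − 550 = 0 → P_y = 431.6 N.
ΣF_x = 0: no horizontal applied forces, so P_x = 0.

P_x = 0, P_y = 431.6 N, Q_y = 118.4 N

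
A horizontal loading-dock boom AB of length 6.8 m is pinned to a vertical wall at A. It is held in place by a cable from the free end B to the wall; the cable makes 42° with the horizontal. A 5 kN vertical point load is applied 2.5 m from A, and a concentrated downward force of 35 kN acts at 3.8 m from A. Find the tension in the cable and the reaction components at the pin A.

T = 31.98 kN, A_x = 23.76 kN, A_y = 18.60 kN

ΣM about A: T·sin42°·6.8 − 5·2.5 − 35·3.8 = 0 → T = 145.5/(6.8·0.669131) = 31.9774 ≈ 31.98 kN.
ΣF_x = 0: A_x − T·cos42° = 0 → A_x = 31.9774 × 0.743145 = 23.76 kN.
ΣF_y = 0: A_y + T·sin42° − 5 − 35 = 0 → A_y = 40 − 31.9774 × 0.669131 = 18.60 kN.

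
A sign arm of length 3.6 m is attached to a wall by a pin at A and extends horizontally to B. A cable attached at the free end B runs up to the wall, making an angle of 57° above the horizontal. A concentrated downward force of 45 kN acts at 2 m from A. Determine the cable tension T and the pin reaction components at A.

T = 29.81 kN, A_x = 16.24 kN, A_y = 20.00 kN

ΣM about A: T·sin57°·3.6 − 45·2 = 0 → T = 90/(3.6·0.838671) = 29.8091 ≈ 29.81 kN.
ΣF_x = 0: A_x − T·cos57° = 0 → A_x = 29.8091 × 0.544639 = 16.24 kN.
ΣF_y = 0: A_y + T·sin57° − 45 = 0 → A_y = 45 − 29.8091 × 0.838671 = 20.00 kN.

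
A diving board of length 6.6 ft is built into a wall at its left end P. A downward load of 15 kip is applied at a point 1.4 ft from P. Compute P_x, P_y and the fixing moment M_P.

ΣF_x = 0: P_x = 0.
ΣF_y = 0: P_y − 15 = 0 → P_y = 15.00 kip.
ΣM about P: M_P − 15·1.4 = 0 → M_P = 21.00 kip·ft.

P_x = 0, P_y = 15.00 kip, M_P = 21.00 kip·ft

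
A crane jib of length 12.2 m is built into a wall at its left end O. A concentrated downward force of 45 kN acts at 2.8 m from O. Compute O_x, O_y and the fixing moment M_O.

ΣF_x = 0: O_x = 0.
ΣF_y = 0: O_y − 45 = 0 → O_y = 45.00 kN.
ΣM about O: M_O − 45·2.8 = 0 → M_O = 126.0 kN·m.

O_x = 0, O_y = 45.00 kN, M_O = 126.0 kN·m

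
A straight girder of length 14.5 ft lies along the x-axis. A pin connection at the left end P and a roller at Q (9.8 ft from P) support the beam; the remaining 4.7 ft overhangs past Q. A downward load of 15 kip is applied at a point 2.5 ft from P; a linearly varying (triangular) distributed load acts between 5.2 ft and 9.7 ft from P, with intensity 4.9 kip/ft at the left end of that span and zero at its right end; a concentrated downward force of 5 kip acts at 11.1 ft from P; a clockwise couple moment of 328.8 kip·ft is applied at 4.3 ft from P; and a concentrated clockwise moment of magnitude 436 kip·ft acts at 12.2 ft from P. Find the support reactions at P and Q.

Resultant of the triangular load: ½ × 4.9 × 4.5 = 11.025 kip, acting at 6.7 ft from P (one-third of the span from the peak).
Moments about P: Q_y·9.8 − 15·2.5 − (½·4.9·4.5)·6.7 − 5·11.1 − 328.8 − 436 = 0 → Q_y = 931.6675/9.8 = 95.0681 ≈ 95.07 kip.
ΣF_y = 0: P_y + 95.0681 − 15 − ½·4.9·4.5 − 5 = 0 → P_y = -64.04 kip.
ΣF_x = 0: no horizontal applied forces, so P_x = 0.

P_x = 0, P_y = -64.04 kip, Q_y = 95.07 kip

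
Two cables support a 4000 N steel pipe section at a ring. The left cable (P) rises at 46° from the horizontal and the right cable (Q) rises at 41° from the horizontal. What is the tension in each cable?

ΣF_x = 0: −T_P·cos46° + T_Q·cos41° = 0 → T_Q = 0.920431·T_P.
ΣF_y = 0: T_P·sin46° + T_Q·sin41° = 4000.
Substitute: T_P·(0.71934 + 0.920431·0.656059) = 4000 → T_P = 3022.98 ≈ 3023 N.
Then T_Q = 0.920431 × 3022.98 = 2782 N.

T_P = 3023 N, T_Q = 2782 N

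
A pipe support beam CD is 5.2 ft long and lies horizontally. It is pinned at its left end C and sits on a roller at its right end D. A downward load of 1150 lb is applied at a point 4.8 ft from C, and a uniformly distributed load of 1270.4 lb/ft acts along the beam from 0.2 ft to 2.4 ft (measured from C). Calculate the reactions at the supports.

Resultant of the distributed load: 1270.4 × 2.2 = 2794.88 lb at 1.3 ft from C.
ΣM about C: D_y·5.2 − 1150·4.8 − (1270.4·2.2)·1.3 = 0 → D_y = 9153.344/5.2 = 1760.26 ≈ 1760 lb.
ΣF_y = 0: C_y + 1760.26 − 1150 − 1270.4·2.2 = 0 → C_y = 2185 lb.
ΣF_x = 0: no horizontal applied forces, so C_x = 0.

C_x = 0, C_y = 2185 lb, D_y = 1760 lb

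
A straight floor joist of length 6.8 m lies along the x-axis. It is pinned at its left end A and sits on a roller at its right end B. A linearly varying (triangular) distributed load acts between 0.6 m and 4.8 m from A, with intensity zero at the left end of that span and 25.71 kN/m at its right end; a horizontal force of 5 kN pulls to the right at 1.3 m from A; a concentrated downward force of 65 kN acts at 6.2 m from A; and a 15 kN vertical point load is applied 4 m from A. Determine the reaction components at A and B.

A_x = -5.000 kN, A_y = 38.91 kN, B_y = 95.08 kN

Resultant of the triangular load: ½ × 25.71 × 4.2 = 53.991 kN, acting at 3.4 m from A (one-third of the span from the peak).
Taking moments about A: B_y·6.8 − (½·25.71·4.2)·3.4 − 65·6.2 − 15·4 = 0 → B_y = 646.5694/6.8 = 95.0837 ≈ 95.08 kN.
ΣF_y = 0: A_y + 95.0837 − ½·25.71·4.2 − 65 − 15 = 0 → A_y = 38.91 kN.
ΣF_x = 0: A_x + 5 = 0 → A_x = -5.000 kN.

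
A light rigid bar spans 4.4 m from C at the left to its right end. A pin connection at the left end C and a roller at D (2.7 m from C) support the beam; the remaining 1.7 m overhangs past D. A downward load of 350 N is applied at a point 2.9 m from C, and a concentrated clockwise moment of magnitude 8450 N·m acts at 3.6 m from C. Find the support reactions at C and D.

C_x = 0, C_y = -3156 N, D_y = 3506 N

Moments about C: D_y·2.7 − 350·2.9 − 8450 = 0 → D_y = 9465/2.7 = 3505.56 ≈ 3506 N.
ΣF_y = 0: C_y + 3505.56 − 350 = 0 → C_y = -3156 N.
ΣF_x = 0: no horizontal applied forces, so C_x = 0.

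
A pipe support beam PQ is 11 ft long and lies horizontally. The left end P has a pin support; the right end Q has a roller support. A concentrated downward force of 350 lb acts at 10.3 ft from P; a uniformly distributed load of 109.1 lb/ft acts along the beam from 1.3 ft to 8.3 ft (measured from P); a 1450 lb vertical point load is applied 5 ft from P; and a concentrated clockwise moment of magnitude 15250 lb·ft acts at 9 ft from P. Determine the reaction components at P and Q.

P_x = 0, P_y = -142.7 lb, Q_y = 2706 lb

Resultant of the distributed load: 109.1 × 7 = 763.7 lb at 4.8 ft from P.
Moments about P: Q_y·11 − 350·10.3 − (109.1·7)·4.8 − 1450·5 − 15250 = 0 → Q_y = 29770.76/11 = 2706.43 ≈ 2706 lb.
ΣF_y = 0: P_y + 2706.43 − 350 − 109.1·7 − 1450 = 0 → P_y = -142.7 lb.
ΣF_x = 0: no horizontal applied forces, so P_x = 0.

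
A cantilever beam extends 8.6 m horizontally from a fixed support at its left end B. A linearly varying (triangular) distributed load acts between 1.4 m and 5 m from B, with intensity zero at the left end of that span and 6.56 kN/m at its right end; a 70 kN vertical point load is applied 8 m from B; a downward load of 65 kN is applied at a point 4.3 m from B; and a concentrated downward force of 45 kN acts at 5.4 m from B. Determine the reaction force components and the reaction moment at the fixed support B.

B_x = 0, B_y = 191.8 kN, M_B = 1127 kN·m

Resultant of the triangular load: ½ × 6.56 × 3.6 = 11.808 kN, acting at 3.8 m from B (one-third of the span from the peak).
ΣF_x = 0: B_x = 0.
ΣF_y = 0: B_y − ½·6.56·3.6 − 70 − 65 − 45 = 0 → B_y = 191.8 kN.
ΣM about B: M_B − (½·6.56·3.6)·3.8 − 70·8 − 65·4.3 − 45·5.4 = 0 → M_B = 1127 kN·m.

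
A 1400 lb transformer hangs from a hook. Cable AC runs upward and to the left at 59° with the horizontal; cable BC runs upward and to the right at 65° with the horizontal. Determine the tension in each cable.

T_AC = 713.7 lb, T_BC = 869.7 lb

ΣF_x = 0: −T_AC·cos59° + T_BC·cos65° = 0 → T_BC = 1.21868·T_AC.
ΣF_y = 0: T_AC·sin59° + T_BC·sin65° = 1400.
Substitute: T_AC·(0.857167 + 1.21868·0.906308) = 1400 → T_AC = 713.679 ≈ 713.7 lb.
Then T_BC = 1.21868 × 713.679 = 869.7 lb.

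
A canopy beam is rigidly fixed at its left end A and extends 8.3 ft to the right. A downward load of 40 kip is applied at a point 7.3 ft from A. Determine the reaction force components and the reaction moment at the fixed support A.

ΣF_x = 0: A_x = 0.
ΣF_y = 0: A_y − 40 = 0 → A_y = 40.00 kip.
ΣM about A: M_A − 40·7.3 = 0 → M_A = 292.0 kip·ft.

A_x = 0, A_y = 40.00 kip, M_A = 292.0 kip·ft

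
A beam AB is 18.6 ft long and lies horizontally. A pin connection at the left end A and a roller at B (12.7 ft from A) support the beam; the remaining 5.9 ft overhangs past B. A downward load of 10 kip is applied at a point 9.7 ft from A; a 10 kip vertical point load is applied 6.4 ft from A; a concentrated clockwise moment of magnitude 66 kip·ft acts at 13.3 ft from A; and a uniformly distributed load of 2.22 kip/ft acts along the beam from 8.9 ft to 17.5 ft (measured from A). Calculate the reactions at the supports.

Resultant of the distributed load: 2.22 × 8.6 = 19.092 kip at 13.2 ft from A.
ΣM about A: B_y·12.7 − 10·9.7 − 10·6.4 − 66 − (2.22·8.6)·13.2 = 0 → B_y = 479.0144/12.7 = 37.7177 ≈ 37.72 kip.
ΣF_y = 0: A_y + 37.7177 − 10 − 10 − 2.22·8.6 = 0 → A_y = 1.374 kip.
ΣF_x = 0: no horizontal applied forces, so A_x = 0.

A_x = 0, A_y = 1.374 kip, B_y = 37.72 kip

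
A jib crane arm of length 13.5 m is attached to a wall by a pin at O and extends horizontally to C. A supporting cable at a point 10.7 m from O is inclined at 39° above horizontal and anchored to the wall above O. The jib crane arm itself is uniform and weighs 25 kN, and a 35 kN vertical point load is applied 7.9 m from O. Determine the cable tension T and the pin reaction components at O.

T = 66.12 kN, O_x = 51.39 kN, O_y = 18.39 kN

ΣM about O: T·sin39°·10.7 − 25·6.75 − 35·7.9 = 0 → T = 445.25/(10.7·0.62932) = 66.1224 ≈ 66.12 kN.
ΣF_x = 0: O_x − T·cos39° = 0 → O_x = 66.1224 × 0.777146 = 51.39 kN.
ΣF_y = 0: O_y + T·sin39° − 25 − 35 = 0 → O_y = 60 − 66.1224 × 0.62932 = 18.39 kN.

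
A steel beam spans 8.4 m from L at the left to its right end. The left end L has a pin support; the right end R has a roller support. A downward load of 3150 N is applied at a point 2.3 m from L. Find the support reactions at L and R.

L_x = 0, L_y = 2288 N, R_y = 862.5 N

ΣM about L: R_y·8.4 − 3150·2.3 = 0 → R_y = 7245/8.4 = 862.5 N.
ΣF_y = 0: L_y + 862.5 − 3150 = 0 → L_y = 2288 N.
ΣF_x = 0: no horizontal applied forces, so L_x = 0.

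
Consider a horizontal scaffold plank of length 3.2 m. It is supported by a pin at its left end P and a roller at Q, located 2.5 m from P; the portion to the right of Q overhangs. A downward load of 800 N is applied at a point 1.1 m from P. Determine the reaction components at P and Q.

P_x = 0, P_y = 448.0 N, Q_y = 352.0 N

Moments about P: Q_y·2.5 − 800·1.1 = 0 → Q_y = 880/2.5 = 352.0 N.
ΣF_y = 0: P_y + 352 − 800 = 0 → P_y = 448.0 N.
ΣF_x = 0: no horizontal applied forces, so P_x = 0.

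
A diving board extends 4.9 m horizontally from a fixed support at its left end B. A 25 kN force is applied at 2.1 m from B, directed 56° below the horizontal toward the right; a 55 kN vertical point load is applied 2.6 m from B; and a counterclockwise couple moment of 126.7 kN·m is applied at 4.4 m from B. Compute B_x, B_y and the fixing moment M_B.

ΣF_x = 0: B_x + 25·cos56° = 0 → B_x = -13.98 kN.
ΣF_y = 0: B_y − 25·sin56° − 55 = 0 → B_y = 75.73 kN.
ΣM about B: M_B − 25·sin56°·2.1 − 55·2.6 + 126.7 = 0 → M_B = 59.82 kN·m.

B_x = -13.98 kN, B_y = 75.73 kN, M_B = 59.82 kN·m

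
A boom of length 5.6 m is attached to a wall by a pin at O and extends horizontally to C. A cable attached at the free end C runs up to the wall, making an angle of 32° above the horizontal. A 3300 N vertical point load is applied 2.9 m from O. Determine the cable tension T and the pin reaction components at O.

T = 3225 N, O_x = 2735 N, O_y = 1591 N

ΣM about O: T·sin32°·5.6 − 3300·2.9 = 0 → T = 9570/(5.6·0.529919) = 3224.89 ≈ 3225 N.
ΣF_x = 0: O_x − T·cos32° = 0 → O_x = 3224.89 × 0.848048 = 2735 N.
ΣF_y = 0: O_y + T·sin32° − 3300 = 0 → O_y = 3300 − 3224.89 × 0.529919 = 1591 N.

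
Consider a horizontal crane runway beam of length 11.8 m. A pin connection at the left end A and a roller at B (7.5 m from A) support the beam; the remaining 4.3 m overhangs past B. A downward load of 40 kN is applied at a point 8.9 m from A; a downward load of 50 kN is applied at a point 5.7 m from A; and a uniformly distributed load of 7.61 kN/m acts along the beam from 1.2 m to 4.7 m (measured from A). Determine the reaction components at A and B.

Resultant of the distributed load: 7.61 × 3.5 = 26.635 kN at 2.95 m from A.
Taking moments about A: B_y·7.5 − 40·8.9 − 50·5.7 − (7.61·3.5)·2.95 = 0 → B_y = 719.57325/7.5 = 95.9431 ≈ 95.94 kN.
ΣF_y = 0: A_y + 95.9431 − 40 − 50 − 7.61·3.5 = 0 → A_y = 20.69 kN.
ΣF_x = 0: no horizontal applied forces, so A_x = 0.

A_x = 0, A_y = 20.69 kN, B_y = 95.94 kN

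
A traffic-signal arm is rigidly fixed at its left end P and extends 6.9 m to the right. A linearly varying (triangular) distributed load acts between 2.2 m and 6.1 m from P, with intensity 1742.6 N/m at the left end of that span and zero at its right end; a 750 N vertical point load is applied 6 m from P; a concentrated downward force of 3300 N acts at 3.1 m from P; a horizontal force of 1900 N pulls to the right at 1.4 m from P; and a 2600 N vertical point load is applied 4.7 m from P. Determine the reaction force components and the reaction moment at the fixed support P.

P_x = -1900 N, P_y = 10050 N, M_P = 38840 N·m

Resultant of the triangular load: ½ × 1742.6 × 3.9 = 3398.07 N, acting at 3.5 m from P (one-third of the span from the peak).
ΣF_x = 0: P_x + 1900 = 0 → P_x = -1900 N.
ΣF_y = 0: P_y − ½·1742.6·3.9 − 750 − 3300 − 2600 = 0 → P_y = 10050 N.
ΣM about P: M_P − (½·1742.6·3.9)·3.5 − 750·6 − 3300·3.1 − 2600·4.7 = 0 → M_P = 38840 N·m.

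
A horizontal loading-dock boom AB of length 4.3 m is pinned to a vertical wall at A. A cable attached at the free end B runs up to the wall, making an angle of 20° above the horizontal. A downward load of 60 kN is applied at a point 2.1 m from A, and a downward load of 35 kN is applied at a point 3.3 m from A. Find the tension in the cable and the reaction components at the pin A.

ΣM about A: T·sin20°·4.3 − 60·2.1 − 35·3.3 = 0 → T = 241.5/(4.3·0.34202) = 164.209 ≈ 164.2 kN.
ΣF_x = 0: A_x − T·cos20° = 0 → A_x = 164.209 × 0.939693 = 154.3 kN.
ΣF_y = 0: A_y + T·sin20° − 60 − 35 = 0 → A_y = 95 − 164.209 × 0.34202 = 38.84 kN.

T = 164.2 kN, A_x = 154.3 kN, A_y = 38.84 kN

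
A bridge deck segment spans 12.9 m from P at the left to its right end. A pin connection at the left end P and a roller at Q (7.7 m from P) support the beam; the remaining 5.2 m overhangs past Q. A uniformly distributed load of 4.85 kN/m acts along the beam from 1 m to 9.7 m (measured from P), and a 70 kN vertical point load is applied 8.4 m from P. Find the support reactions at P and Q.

Resultant of the distributed load: 4.85 × 8.7 = 42.195 kN at 5.35 m from P.
ΣM about P: Q_y·7.7 − (4.85·8.7)·5.35 − 70·8.4 = 0 → Q_y = 813.74325/7.7 = 105.681 ≈ 105.7 kN.
ΣF_y = 0: P_y + 105.681 − 4.85·8.7 − 70 = 0 → P_y = 6.514 kN.
ΣF_x = 0: no horizontal applied forces, so P_x = 0.

P_x = 0, P_y = 6.514 kN, Q_y = 105.7 kN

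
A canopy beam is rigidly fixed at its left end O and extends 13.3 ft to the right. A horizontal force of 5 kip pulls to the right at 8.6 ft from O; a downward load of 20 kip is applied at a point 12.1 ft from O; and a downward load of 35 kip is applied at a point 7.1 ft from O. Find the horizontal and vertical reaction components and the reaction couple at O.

ΣF_x = 0: O_x + 5 = 0 → O_x = -5.000 kip.
ΣF_y = 0: O_y − 20 − 35 = 0 → O_y = 55.00 kip.
ΣM about O: M_O − 20·12.1 − 35·7.1 = 0 → M_O = 490.5 kip·ft.

O_x = -5.000 kip, O_y = 55.00 kip, M_O = 490.5 kip·ft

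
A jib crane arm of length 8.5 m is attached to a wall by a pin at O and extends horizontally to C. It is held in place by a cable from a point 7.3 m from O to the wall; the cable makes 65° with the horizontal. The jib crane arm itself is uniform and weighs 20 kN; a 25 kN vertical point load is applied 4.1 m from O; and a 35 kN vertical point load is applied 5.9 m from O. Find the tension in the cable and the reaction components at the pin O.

ΣM about O: T·sin65°·7.3 − 20·4.25 − 25·4.1 − 35·5.9 = 0 → T = 394/(7.3·0.906308) = 59.5522 ≈ 59.55 kN.
ΣF_x = 0: O_x − T·cos65° = 0 → O_x = 59.5522 × 0.422618 = 25.17 kN.
ΣF_y = 0: O_y + T·sin65° − 20 − 25 − 35 = 0 → O_y = 80 − 59.5522 × 0.906308 = 26.03 kN.

T = 59.55 kN, O_x = 25.17 kN, O_y = 26.03 kN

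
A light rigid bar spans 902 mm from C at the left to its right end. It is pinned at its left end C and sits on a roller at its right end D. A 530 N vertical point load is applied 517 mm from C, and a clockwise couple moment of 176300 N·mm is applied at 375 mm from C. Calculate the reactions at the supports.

ΣM about C: D_y·902 − 530·517 − 176300 = 0 → D_y = 450310/902 = 499.235 ≈ 499.2 N.
ΣF_y = 0: C_y + 499.235 − 530 = 0 → C_y = 30.76 N.
ΣF_x = 0: no horizontal applied forces, so C_x = 0.

C_x = 0, C_y = 30.76 N, D_y = 499.2 N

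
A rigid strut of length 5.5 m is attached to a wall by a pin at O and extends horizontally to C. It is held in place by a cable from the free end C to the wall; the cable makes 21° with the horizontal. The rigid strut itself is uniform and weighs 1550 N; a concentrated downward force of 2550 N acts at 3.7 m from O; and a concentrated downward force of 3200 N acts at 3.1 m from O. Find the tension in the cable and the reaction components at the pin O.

T = 11980 N, O_x = 11190 N, O_y = 3006 N

ΣM about O: T·sin21°·5.5 − 1550·2.75 − 2550·3.7 − 3200·3.1 = 0 → T = 23617.5/(5.5·0.358368) = 11982.4 ≈ 11980 N.
ΣF_x = 0: O_x − T·cos21° = 0 → O_x = 11982.4 × 0.93358 = 11190 N.
ΣF_y = 0: O_y + T·sin21° − 1550 − 2550 − 3200 = 0 → O_y = 7300 − 11982.4 × 0.358368 = 3006 N.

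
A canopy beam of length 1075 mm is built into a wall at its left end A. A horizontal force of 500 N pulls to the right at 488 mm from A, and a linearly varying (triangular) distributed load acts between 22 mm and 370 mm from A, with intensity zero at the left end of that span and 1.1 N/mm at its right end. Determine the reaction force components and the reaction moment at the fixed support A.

A_x = -500.0 N, A_y = 191.4 N, M_A = 48620 N·mm

Resultant of the triangular load: ½ × 1.1 × 348 = 191.4 N, acting at 254 mm from A (one-third of the span from the peak).
ΣF_x = 0: A_x + 500 = 0 → A_x = -500.0 N.
ΣF_y = 0: A_y − ½·1.1·348 = 0 → A_y = 191.4 N.
ΣM about A: M_A − (½·1.1·348)·254 = 0 → M_A = 48620 N·mm.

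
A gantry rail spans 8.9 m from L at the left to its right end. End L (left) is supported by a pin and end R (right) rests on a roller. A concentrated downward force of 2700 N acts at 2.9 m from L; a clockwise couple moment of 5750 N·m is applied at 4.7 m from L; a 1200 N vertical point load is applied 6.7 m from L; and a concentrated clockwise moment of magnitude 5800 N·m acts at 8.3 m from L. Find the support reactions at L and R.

ΣM about L: R_y·8.9 − 2700·2.9 − 5750 − 1200·6.7 − 5800 = 0 → R_y = 27420/8.9 = 3080.9 ≈ 3081 N.
ΣF_y = 0: L_y + 3080.9 − 2700 − 1200 = 0 → L_y = 819.1 N.
ΣF_x = 0: no horizontal applied forces, so L_x = 0.

L_x = 0, L_y = 819.1 N, R_y = 3081 N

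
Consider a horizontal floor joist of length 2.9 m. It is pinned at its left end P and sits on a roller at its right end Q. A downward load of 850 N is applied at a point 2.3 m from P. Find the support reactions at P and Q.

Taking moments about P: Q_y·2.9 − 850·2.3 = 0 → Q_y = 1955/2.9 = 674.138 ≈ 674.1 N.
ΣF_y = 0: P_y + 674.138 − 850 = 0 → P_y = 175.9 N.
ΣF_x = 0: no horizontal applied forces, so P_x = 0.

P_x = 0, P_y = 175.9 N, Q_y = 674.1 N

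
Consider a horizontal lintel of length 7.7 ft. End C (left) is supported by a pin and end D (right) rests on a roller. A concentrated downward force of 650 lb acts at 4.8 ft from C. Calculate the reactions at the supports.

Moments about C: D_y·7.7 − 650·4.8 = 0 → D_y = 3120/7.7 = 405.195 ≈ 405.2 lb.
ΣF_y = 0: C_y + 405.195 − 650 = 0 → C_y = 244.8 lb.
ΣF_x = 0: no horizontal applied forces, so C_x = 0.

C_x = 0, C_y = 244.8 lb, D_y = 405.2 lb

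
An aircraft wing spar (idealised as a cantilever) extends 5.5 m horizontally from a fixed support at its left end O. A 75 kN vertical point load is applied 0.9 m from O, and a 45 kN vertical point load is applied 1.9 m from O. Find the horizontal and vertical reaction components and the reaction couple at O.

O_x = 0, O_y = 120.0 kN, M_O = 153.0 kN·m

ΣF_x = 0: O_x = 0.
ΣF_y = 0: O_y − 75 − 45 = 0 → O_y = 120.0 kN.
ΣM about O: M_O − 75·0.9 − 45·1.9 = 0 → M_O = 153.0 kN·m.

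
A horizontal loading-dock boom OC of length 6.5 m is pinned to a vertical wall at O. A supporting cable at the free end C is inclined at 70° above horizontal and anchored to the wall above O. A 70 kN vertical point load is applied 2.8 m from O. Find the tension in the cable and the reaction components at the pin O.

ΣM about O: T·sin70°·6.5 − 70·2.8 = 0 → T = 196/(6.5·0.939693) = 32.089 ≈ 32.09 kN.
ΣF_x = 0: O_x − T·cos70° = 0 → O_x = 32.089 × 0.34202 = 10.98 kN.
ΣF_y = 0: O_y + T·sin70° − 70 = 0 → O_y = 70 − 32.089 × 0.939693 = 39.85 kN.

T = 32.09 kN, O_x = 10.98 kN, O_y = 39.85 kN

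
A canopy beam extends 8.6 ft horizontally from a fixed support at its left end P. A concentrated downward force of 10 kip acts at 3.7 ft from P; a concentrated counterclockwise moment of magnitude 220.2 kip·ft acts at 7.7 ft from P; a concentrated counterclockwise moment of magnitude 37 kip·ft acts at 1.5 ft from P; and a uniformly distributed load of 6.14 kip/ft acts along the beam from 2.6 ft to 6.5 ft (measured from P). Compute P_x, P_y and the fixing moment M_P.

P_x = 0, P_y = 33.95 kip, M_P = -111.2 kip·ft

Resultant of the distributed load: 6.14 × 3.9 = 23.946 kip at 4.55 ft from P.
ΣF_x = 0: P_x = 0.
ΣF_y = 0: P_y − 10 − 6.14·3.9 = 0 → P_y = 33.95 kip.
ΣM about P: M_P − 10·3.7 + 220.2 + 37 − (6.14·3.9)·4.55 = 0 → M_P = -111.2 kip·ft.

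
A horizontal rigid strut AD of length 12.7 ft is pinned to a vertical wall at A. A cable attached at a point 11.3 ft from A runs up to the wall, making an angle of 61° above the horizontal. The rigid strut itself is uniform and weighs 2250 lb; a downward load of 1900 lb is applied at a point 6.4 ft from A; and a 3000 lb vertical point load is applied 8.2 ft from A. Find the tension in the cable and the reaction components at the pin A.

ΣM about A: T·sin61°·11.3 − 2250·6.35 − 1900·6.4 − 3000·8.2 = 0 → T = 51047.5/(11.3·0.87462) = 5165.07 ≈ 5165 lb.
ΣF_x = 0: A_x − T·cos61° = 0 → A_x = 5165.07 × 0.48481 = 2504 lb.
ΣF_y = 0: A_y + T·sin61° − 2250 − 1900 − 3000 = 0 → A_y = 7150 − 5165.07 × 0.87462 = 2633 lb.

T = 5165 lb, A_x = 2504 lb, A_y = 2633 lb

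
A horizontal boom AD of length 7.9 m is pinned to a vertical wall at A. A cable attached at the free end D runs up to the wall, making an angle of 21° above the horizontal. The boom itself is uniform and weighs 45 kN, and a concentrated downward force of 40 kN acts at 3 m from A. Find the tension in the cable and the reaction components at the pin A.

ΣM about A: T·sin21°·7.9 − 45·3.95 − 40·3 = 0 → T = 297.75/(7.9·0.358368) = 105.171 ≈ 105.2 kN.
ΣF_x = 0: A_x − T·cos21° = 0 → A_x = 105.171 × 0.93358 = 98.19 kN.
ΣF_y = 0: A_y + T·sin21° − 45 − 40 = 0 → A_y = 85 − 105.171 × 0.358368 = 47.31 kN.

T = 105.2 kN, A_x = 98.19 kN, A_y = 47.31 kN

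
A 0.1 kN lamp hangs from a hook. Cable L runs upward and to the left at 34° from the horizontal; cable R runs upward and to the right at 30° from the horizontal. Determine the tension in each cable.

ΣF_x = 0: −T_L·cos34° + T_R·cos30° = 0 → T_R = 0.95729·T_L.
ΣF_y = 0: T_L·sin34° + T_R·sin30° = 0.1.
Substitute: T_L·(0.559193 + 0.95729·0.5) = 0.1 → T_L = 0.0963542 ≈ 0.09635 kN.
Then T_R = 0.95729 × 0.0963542 = 0.09224 kN.

T_L = 0.09635 kN, T_R = 0.09224 kN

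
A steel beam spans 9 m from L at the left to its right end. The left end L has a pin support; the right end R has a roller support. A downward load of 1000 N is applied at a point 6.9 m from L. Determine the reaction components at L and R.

ΣM about L: R_y·9 − 1000·6.9 = 0 → R_y = 6900/9 = 766.667 ≈ 766.7 N.
ΣF_y = 0: L_y + 766.667 − 1000 = 0 → L_y = 233.3 N.
ΣF_x = 0: no horizontal applied forces, so L_x = 0.

L_x = 0, L_y = 233.3 N, R_y = 766.7 N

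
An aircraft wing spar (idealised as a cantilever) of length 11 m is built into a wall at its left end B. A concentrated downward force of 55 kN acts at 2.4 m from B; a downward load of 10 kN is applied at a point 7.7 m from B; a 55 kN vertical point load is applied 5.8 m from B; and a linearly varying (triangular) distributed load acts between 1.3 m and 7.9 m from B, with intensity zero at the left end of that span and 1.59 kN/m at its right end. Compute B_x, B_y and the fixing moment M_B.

Resultant of the triangular load: ½ × 1.59 × 6.6 = 5.247 kN, acting at 5.7 m from B (one-third of the span from the peak).
ΣF_x = 0: B_x = 0.
ΣF_y = 0: B_y − 55 − 10 − 55 − ½·1.59·6.6 = 0 → B_y = 125.2 kN.
ΣM about B: M_B − 55·2.4 − 10·7.7 − 55·5.8 − (½·1.59·6.6)·5.7 = 0 → M_B = 557.9 kN·m.

B_x = 0, B_y = 125.2 kN, M_B = 557.9 kN·m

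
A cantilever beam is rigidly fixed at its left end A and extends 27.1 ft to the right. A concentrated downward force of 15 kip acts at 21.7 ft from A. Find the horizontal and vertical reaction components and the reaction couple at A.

A_x = 0, A_y = 15.00 kip, M_A = 325.5 kip·ft

ΣF_x = 0: A_x = 0.
ΣF_y = 0: A_y − 15 = 0 → A_y = 15.00 kip.
ΣM about A: M_A − 15·21.7 = 0 → M_A = 325.5 kip·ft.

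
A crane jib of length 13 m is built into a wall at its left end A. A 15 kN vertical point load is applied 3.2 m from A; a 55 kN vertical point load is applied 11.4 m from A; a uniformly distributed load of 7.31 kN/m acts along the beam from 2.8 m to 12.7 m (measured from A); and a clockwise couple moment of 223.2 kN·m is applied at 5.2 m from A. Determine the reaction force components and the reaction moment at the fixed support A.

Resultant of the distributed load: 7.31 × 9.9 = 72.369 kN at 7.75 m from A.
ΣF_x = 0: A_x = 0.
ΣF_y = 0: A_y − 15 − 55 − 7.31·9.9 = 0 → A_y = 142.4 kN.
ΣM about A: M_A − 15·3.2 − 55·11.4 − (7.31·9.9)·7.75 − 223.2 = 0 → M_A = 1459 kN·m.

A_x = 0, A_y = 142.4 kN, M_A = 1459 kN·m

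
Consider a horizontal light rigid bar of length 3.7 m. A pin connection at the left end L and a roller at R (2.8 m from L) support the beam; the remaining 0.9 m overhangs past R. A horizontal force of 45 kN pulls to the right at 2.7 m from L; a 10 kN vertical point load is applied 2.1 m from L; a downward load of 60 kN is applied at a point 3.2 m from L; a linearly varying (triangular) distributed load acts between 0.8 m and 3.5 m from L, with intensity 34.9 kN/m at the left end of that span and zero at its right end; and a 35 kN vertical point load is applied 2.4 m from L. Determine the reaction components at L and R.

L_x = -45.00 kN, L_y = 17.44 kN, R_y = 134.7 kN

Resultant of the triangular load: ½ × 34.9 × 2.7 = 47.115 kN, acting at 1.7 m from L (one-third of the span from the peak).
ΣM about L: R_y·2.8 − 10·2.1 − 60·3.2 − (½·34.9·2.7)·1.7 − 35·2.4 = 0 → R_y = 377.0955/2.8 = 134.677 ≈ 134.7 kN.
ΣF_y = 0: L_y + 134.677 − 10 − 60 − ½·34.9·2.7 − 35 = 0 → L_y = 17.44 kN.
ΣF_x = 0: L_x + 45 = 0 → L_x = -45.00 kN.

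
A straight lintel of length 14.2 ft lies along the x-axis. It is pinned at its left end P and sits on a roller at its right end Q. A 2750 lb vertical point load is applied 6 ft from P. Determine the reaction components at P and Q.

Moments about P: Q_y·14.2 − 2750·6 = 0 → Q_y = 16500/14.2 = 1161.97 ≈ 1162 lb.
ΣF_y = 0: P_y + 1161.97 − 2750 = 0 → P_y = 1588 lb.
ΣF_x = 0: no horizontal applied forces, so P_x = 0.

P_x = 0, P_y = 1588 lb, Q_y = 1162 lb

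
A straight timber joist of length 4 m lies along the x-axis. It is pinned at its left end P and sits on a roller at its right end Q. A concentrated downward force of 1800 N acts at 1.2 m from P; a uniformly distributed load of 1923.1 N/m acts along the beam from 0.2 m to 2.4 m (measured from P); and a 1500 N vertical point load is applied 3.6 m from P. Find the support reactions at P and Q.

P_x = 0, P_y = 4266 N, Q_y = 3265 N

Resultant of the distributed load: 1923.1 × 2.2 = 4230.82 N at 1.3 m from P.
Moments about P: Q_y·4 − 1800·1.2 − (1923.1·2.2)·1.3 − 1500·3.6 = 0 → Q_y = 13060.066/4 = 3265.02 ≈ 3265 N.
ΣF_y = 0: P_y + 3265.02 − 1800 − 1923.1·2.2 − 1500 = 0 → P_y = 4266 N.
ΣF_x = 0: no horizontal applied forces, so P_x = 0.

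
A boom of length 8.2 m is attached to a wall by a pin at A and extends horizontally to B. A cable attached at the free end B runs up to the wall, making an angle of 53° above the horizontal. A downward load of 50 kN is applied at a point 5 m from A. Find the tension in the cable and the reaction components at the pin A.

ΣM about A: T·sin53°·8.2 − 50·5 = 0 → T = 250/(8.2·0.798636) = 38.1748 ≈ 38.17 kN.
ΣF_x = 0: A_x − T·cos53° = 0 → A_x = 38.1748 × 0.601815 = 22.97 kN.
ΣF_y = 0: A_y + T·sin53° − 50 = 0 → A_y = 50 − 38.1748 × 0.798636 = 19.51 kN.

T = 38.17 kN, A_x = 22.97 kN, A_y = 19.51 kN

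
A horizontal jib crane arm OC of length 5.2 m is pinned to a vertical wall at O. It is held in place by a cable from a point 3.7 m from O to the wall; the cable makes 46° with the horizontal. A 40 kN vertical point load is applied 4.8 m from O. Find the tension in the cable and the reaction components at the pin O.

ΣM about O: T·sin46°·3.7 − 40·4.8 = 0 → T = 192/(3.7·0.71934) = 72.1382 ≈ 72.14 kN.
ΣF_x = 0: O_x − T·cos46° = 0 → O_x = 72.1382 × 0.694658 = 50.11 kN.
ΣF_y = 0: O_y + T·sin46° − 40 = 0 → O_y = 40 − 72.1382 × 0.71934 = -11.89 kN.

T = 72.14 kN, O_x = 50.11 kN, O_y = -11.89 kN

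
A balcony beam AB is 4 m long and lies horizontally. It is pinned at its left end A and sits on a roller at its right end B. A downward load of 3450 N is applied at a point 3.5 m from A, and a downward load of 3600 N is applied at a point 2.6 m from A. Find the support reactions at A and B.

Taking moments about A: B_y·4 − 3450·3.5 − 3600·2.6 = 0 → B_y = 21435/4 = 5358.75 ≈ 5359 N.
ΣF_y = 0: A_y + 5358.75 − 3450 − 3600 = 0 → A_y = 1691 N.
ΣF_x = 0: no horizontal applied forces, so A_x = 0.

A_x = 0, A_y = 1691 N, B_y = 5359 N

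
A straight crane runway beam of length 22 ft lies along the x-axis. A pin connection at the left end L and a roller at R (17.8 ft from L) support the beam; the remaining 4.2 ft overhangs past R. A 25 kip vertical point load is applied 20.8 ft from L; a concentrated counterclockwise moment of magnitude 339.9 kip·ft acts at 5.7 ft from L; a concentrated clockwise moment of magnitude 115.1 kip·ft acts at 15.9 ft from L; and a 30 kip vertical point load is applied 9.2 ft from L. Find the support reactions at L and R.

Taking moments about L: R_y·17.8 − 25·20.8 + 339.9 − 115.1 − 30·9.2 = 0 → R_y = 571.2/17.8 = 32.0899 ≈ 32.09 kip.
ΣF_y = 0: L_y + 32.0899 − 25 − 30 = 0 → L_y = 22.91 kip.
ΣF_x = 0: no horizontal applied forces, so L_x = 0.

L_x = 0, L_y = 22.91 kip, R_y = 32.09 kip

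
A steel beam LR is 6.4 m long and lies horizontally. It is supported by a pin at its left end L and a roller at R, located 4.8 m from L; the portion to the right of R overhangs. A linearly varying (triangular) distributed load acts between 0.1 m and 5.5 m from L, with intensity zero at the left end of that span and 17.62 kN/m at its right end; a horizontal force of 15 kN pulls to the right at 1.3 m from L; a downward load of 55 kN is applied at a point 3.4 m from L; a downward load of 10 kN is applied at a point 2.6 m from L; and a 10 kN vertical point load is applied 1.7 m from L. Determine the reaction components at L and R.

Resultant of the triangular load: ½ × 17.62 × 5.4 = 47.574 kN, acting at 3.7 m from L (one-third of the span from the peak).
ΣM about L: R_y·4.8 − (½·17.62·5.4)·3.7 − 55·3.4 − 10·2.6 − 10·1.7 = 0 → R_y = 406.0238/4.8 = 84.5883 ≈ 84.59 kN.
ΣF_y = 0: L_y + 84.5883 − ½·17.62·5.4 − 55 − 10 − 10 = 0 → L_y = 37.99 kN.
ΣF_x = 0: L_x + 15 = 0 → L_x = -15.00 kN.

L_x = -15.00 kN, L_y = 37.99 kN, R_y = 84.59 kN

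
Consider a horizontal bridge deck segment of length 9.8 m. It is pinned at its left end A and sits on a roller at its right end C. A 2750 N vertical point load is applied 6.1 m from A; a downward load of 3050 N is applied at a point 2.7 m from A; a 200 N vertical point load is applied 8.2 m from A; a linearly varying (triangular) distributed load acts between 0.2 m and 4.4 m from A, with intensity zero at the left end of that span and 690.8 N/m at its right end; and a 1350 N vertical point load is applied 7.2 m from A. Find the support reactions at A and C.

Resultant of the triangular load: ½ × 690.8 × 4.2 = 1450.68 N, acting at 3 m from A (one-third of the span from the peak).
Taking moments about A: C_y·9.8 − 2750·6.1 − 3050·2.7 − 200·8.2 − (½·690.8·4.2)·3 − 1350·7.2 = 0 → C_y = 40722.04/9.8 = 4155.31 ≈ 4155 N.
ΣF_y = 0: A_y + 4155.31 − 2750 − 3050 − 200 − ½·690.8·4.2 − 1350 = 0 → A_y = 4645 N.
ΣF_x = 0: no horizontal applied forces, so A_x = 0.

A_x = 0, A_y = 4645 N, C_y = 4155 N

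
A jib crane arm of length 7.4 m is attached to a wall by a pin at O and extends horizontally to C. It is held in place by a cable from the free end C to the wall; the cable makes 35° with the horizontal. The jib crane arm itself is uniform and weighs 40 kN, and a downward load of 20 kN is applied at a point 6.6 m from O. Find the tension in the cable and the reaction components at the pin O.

T = 65.97 kN, O_x = 54.04 kN, O_y = 22.16 kN

ΣM about O: T·sin35°·7.4 − 40·3.7 − 20·6.6 = 0 → T = 280/(7.4·0.573576) = 65.9683 ≈ 65.97 kN.
ΣF_x = 0: O_x − T·cos35° = 0 → O_x = 65.9683 × 0.819152 = 54.04 kN.
ΣF_y = 0: O_y + T·sin35° − 40 − 20 = 0 → O_y = 60 − 65.9683 × 0.573576 = 22.16 kN.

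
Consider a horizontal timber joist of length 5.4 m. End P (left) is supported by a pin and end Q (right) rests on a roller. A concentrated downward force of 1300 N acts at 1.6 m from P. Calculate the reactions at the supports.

P_x = 0, P_y = 914.8 N, Q_y = 385.2 N

Moments about P: Q_y·5.4 − 1300·1.6 = 0 → Q_y = 2080/5.4 = 385.185 ≈ 385.2 N.
ΣF_y = 0: P_y + 385.185 − 1300 = 0 → P_y = 914.8 N.
ΣF_x = 0: no horizontal applied forces, so P_x = 0.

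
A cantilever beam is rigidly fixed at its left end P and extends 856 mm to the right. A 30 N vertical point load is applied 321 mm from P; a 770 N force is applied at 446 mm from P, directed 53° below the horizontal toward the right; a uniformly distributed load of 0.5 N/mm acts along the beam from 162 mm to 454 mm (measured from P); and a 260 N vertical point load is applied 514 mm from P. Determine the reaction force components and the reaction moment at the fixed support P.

Resultant of the distributed load: 0.5 × 292 = 146 N at 308 mm from P.
ΣF_x = 0: P_x + 770·cos53° = 0 → P_x = -463.4 N.
ΣF_y = 0: P_y − 30 − 770·sin53° − 0.5·292 − 260 = 0 → P_y = 1051 N.
ΣM about P: M_P − 30·321 − 770·sin53°·446 − (0.5·292)·308 − 260·514 = 0 → M_P = 462500 N·mm.

P_x = -463.4 N, P_y = 1051 N, M_P = 462500 N·mm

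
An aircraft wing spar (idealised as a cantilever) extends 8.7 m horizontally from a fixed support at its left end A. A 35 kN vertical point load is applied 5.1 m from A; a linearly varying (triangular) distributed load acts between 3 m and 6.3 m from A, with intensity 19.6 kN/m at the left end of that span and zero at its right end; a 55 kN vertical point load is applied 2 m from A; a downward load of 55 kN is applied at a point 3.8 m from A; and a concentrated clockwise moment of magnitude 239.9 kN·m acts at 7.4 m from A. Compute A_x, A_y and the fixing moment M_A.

Resultant of the triangular load: ½ × 19.6 × 3.3 = 32.34 kN, acting at 4.1 m from A (one-third of the span from the peak).
ΣF_x = 0: A_x = 0.
ΣF_y = 0: A_y − 35 − ½·19.6·3.3 − 55 − 55 = 0 → A_y = 177.3 kN.
ΣM about A: M_A − 35·5.1 − (½·19.6·3.3)·4.1 − 55·2 − 55·3.8 − 239.9 = 0 → M_A = 870.0 kN·m.

A_x = 0, A_y = 177.3 kN, M_A = 870.0 kN·m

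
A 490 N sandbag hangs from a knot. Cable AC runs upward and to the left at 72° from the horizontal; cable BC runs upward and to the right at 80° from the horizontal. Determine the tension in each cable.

ΣF_x = 0: −T_AC·cos72° + T_BC·cos80° = 0 → T_BC = 1.77956·T_AC.
ΣF_y = 0: T_AC·sin72° + T_BC·sin80° = 490.
Substitute: T_AC·(0.951057 + 1.77956·0.984808) = 490 → T_AC = 181.241 ≈ 181.2 N.
Then T_BC = 1.77956 × 181.241 = 322.5 N.

T_AC = 181.2 N, T_BC = 322.5 N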